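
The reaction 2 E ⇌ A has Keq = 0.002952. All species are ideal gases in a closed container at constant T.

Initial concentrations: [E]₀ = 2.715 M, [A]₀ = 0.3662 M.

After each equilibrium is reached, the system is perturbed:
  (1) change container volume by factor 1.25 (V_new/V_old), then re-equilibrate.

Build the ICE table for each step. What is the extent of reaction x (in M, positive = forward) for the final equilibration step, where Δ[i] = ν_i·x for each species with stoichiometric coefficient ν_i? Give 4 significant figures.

Q₀ = 0.04968 vs Keq = 0.002952 ⇒ Q>K, reverse
Step 1:
                    E           A
  Initial       2.715      0.3662
  Change        0.665     -0.3325
  Equil          3.38     0.03372
  solve Keq expr → x = -0.3325; check Q = 0.002952
Then change container volume by factor 1.25 (V_new/V_old).
Step 2:
                    E           A
  Initial       2.704     0.02698
  Change      0.01046   -0.005229
  Equil         2.714     0.02175
  solve Keq expr → x = -0.005229; check Q = 0.002952

x = -0.005229 M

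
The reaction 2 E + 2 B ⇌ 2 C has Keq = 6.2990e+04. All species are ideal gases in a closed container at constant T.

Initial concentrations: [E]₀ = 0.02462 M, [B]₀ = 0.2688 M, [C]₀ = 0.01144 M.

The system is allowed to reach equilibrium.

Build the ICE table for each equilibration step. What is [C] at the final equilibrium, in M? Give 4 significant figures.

Q₀ = 2.988 vs Keq = 6.2990e+04 ⇒ Q<K, forward
Step 1:
                    E           B           C
  init        0.02462      0.2688     0.01144
  Δ          -0.02404    -0.02404     0.02404
  eq       5.7762e-04      0.2448     0.03548
  solve Keq expr → x = 0.01202; check Q = 6.2990e+04

[C]_eq = 0.03548 M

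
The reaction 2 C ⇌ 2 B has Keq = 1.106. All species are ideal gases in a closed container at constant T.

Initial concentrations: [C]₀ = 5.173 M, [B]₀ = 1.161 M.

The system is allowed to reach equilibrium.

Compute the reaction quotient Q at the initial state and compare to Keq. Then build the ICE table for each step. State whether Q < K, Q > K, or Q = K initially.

Q₀ = 0.05037; Q < K (proceeds forward)

Q₀ = 0.05037 vs Keq = 1.106 ⇒ Q<K, forward
Step 1:
                   C          B
  Initial      5.173      1.161
  Change      -2.086      2.086
  Equil        3.087      3.247
  solve Keq expr → x = 1.043; check Q = 1.106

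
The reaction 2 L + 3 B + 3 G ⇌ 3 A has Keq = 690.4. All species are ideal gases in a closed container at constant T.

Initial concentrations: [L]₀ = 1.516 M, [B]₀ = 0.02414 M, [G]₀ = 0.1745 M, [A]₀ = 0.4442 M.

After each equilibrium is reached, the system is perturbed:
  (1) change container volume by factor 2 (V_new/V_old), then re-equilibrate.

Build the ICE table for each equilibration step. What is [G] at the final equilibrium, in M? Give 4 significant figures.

[G]_eq = 0.1748 M

Q₀ = 5.1020e+05 vs Keq = 690.4 ⇒ Q>K, reverse
Step 1:
                   L          B          G          A
  Initial      1.516    0.02414     0.1745     0.4442
  Change     0.05915    0.08873    0.08873   -0.08873
  Equil        1.575     0.1129     0.2632     0.3555
  solve Keq expr → x = -0.02958; check Q = 690.4
Then change container volume by factor 2 (V_new/V_old).
Step 2:
                   L          B          G          A
  Initial     0.7876    0.05643     0.1316     0.1777
  Change     0.02882    0.04322    0.04322   -0.04322
  Equil       0.8164    0.09966     0.1748     0.1345
  solve Keq expr → x = -0.01441; check Q = 690.4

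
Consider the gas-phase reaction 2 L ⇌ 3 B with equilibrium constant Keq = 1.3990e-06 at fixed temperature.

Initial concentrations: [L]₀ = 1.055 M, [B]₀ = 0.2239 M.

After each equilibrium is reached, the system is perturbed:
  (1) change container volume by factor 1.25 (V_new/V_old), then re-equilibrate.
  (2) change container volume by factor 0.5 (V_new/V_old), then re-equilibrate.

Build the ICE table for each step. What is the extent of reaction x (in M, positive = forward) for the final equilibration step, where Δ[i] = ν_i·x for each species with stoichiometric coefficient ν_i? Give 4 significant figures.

x = -0.001487 M

Q₀ = 0.01008 vs Keq = 1.3990e-06 ⇒ Q>K, reverse
Step 1:
                  L         B
  I           1.055    0.2239
  C          0.1409   -0.2113
  E           1.196    0.0126
  solve Keq expr → x = -0.07043; check Q = 1.3990e-06
Then change container volume by factor 1.25 (V_new/V_old).
Step 2:
                  L         B
  I          0.9567   0.01008
  C       -5.1632e-04 7.7449e-04
  E          0.9562   0.01086
  solve Keq expr → x = 2.5816e-04; check Q = 1.3990e-06
Then change container volume by factor 0.5 (V_new/V_old).
Step 3:
                  L         B
  I           1.912   0.02171
  C        0.002974 -0.004461
  E           1.915   0.01725
  solve Keq expr → x = -0.001487; check Q = 1.3990e-06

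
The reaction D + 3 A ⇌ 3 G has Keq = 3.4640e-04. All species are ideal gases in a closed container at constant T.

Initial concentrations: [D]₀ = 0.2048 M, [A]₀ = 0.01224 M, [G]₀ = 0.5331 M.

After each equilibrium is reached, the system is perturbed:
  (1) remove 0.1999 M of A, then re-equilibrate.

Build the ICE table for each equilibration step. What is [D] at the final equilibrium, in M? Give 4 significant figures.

[D]_eq = 0.3769 M

Q₀ = 4.0341e+05 vs Keq = 3.4640e-04 ⇒ Q>K, reverse
Step 1:
                   D          A          G
  I           0.2048    0.01224     0.5331
  C           0.1689     0.5068    -0.5068
  E           0.3737     0.5191    0.02626
  solve Keq expr → x = -0.1689; check Q = 3.4640e-04
Then remove 0.1999 M of A.
Step 2:
                   D          A          G
  I           0.3737     0.3192    0.02626
  C         0.003194   0.009581  -0.009581
  E           0.3769     0.3288    0.01668
  solve Keq expr → x = -0.003194; check Q = 3.4640e-04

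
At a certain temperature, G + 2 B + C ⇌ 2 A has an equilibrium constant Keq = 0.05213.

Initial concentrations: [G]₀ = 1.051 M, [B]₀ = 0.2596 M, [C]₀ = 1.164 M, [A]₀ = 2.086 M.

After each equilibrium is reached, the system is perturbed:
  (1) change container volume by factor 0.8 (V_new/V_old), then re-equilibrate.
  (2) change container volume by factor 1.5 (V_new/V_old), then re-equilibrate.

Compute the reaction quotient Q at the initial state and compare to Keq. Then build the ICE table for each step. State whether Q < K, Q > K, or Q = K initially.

Q₀ = 52.78; Q > K (proceeds reverse)

Q₀ = 52.78 vs Keq = 0.05213 ⇒ Q>K, reverse
Step 1:
                   G          B          C          A
  I            1.051     0.2596      1.164      2.086
  C           0.7004      1.401     0.7004     -1.401
  E            1.751       1.66      1.864     0.6851
  solve Keq expr → x = -0.7004; check Q = 0.05213
Then change container volume by factor 0.8 (V_new/V_old).
Step 2:
                   G          B          C          A
  I            2.189      2.076      2.331     0.8564
  C         -0.06157    -0.1231   -0.06157     0.1231
  E            2.128      1.952      2.269     0.9795
  solve Keq expr → x = 0.06157; check Q = 0.05213
Then change container volume by factor 1.5 (V_new/V_old).
Step 3:
                   G          B          C          A
  I            1.418      1.302      1.513      0.653
  C          0.07257     0.1451    0.07257    -0.1451
  E            1.491      1.447      1.585     0.5079
  solve Keq expr → x = -0.07257; check Q = 0.05213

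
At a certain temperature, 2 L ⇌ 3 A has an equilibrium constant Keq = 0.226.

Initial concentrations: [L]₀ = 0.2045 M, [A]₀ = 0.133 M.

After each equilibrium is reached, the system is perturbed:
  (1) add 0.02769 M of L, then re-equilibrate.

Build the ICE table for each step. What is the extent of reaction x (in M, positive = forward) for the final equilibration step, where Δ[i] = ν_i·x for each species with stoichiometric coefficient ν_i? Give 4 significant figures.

Q₀ = 0.05626 vs Keq = 0.226 ⇒ Q<K, forward
Step 1:
                    L           A
  Initial      0.2045       0.133
  Change     -0.03547     0.05321
  Equil         0.169      0.1862
  solve Keq expr → x = 0.01774; check Q = 0.226
Then add 0.02769 M of L.
Step 2:
                    L           A
  Initial      0.1967      0.1862
  Change    -0.008993     0.01349
  Equil        0.1877      0.1997
  solve Keq expr → x = 0.004497; check Q = 0.226

x = 0.004497 M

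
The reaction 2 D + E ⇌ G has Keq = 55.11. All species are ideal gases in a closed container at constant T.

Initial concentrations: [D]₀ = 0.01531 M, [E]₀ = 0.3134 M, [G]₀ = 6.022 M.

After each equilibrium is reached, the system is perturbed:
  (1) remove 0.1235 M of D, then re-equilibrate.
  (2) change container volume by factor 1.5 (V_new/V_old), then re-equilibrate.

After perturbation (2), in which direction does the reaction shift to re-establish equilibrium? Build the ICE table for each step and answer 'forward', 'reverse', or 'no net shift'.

Q₀ = 8.1977e+04 vs Keq = 55.11 ⇒ Q>K, reverse
Step 1:
                  D         E         G
  I         0.01531    0.3134     6.022
  C           0.431    0.2155   -0.2155
  E          0.4463    0.5289     5.806
  solve Keq expr → x = -0.2155; check Q = 55.11
Then remove 0.1235 M of D.
Step 2:
                  D         E         G
  I          0.3228    0.5289     5.806
  C          0.1016   0.05081  -0.05081
  E          0.4244    0.5797     5.756
  solve Keq expr → x = -0.05081; check Q = 55.11
Then change container volume by factor 1.5 (V_new/V_old).
Step 3:
                  D         E         G
  I           0.283    0.3865     3.837
  C           0.111   0.05552  -0.05552
  E           0.394     0.442     3.782
  solve Keq expr → x = -0.05552; check Q = 55.11

Direction: reverse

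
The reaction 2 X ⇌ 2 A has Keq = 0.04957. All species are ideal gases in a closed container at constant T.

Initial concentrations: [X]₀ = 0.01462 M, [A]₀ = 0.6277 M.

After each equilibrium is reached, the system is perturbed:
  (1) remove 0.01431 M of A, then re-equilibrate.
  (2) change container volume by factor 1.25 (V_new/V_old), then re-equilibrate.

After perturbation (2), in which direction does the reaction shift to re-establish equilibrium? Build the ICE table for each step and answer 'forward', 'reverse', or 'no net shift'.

Q₀ = 1843 vs Keq = 0.04957 ⇒ Q>K, reverse
Step 1:
                   X          A
  init       0.01462     0.6277
  Δ           0.5107    -0.5107
  eq          0.5254      0.117
  solve Keq expr → x = -0.2554; check Q = 0.04957
Then remove 0.01431 M of A.
Step 2:
                   X          A
  init        0.5254     0.1027
  Δ          -0.0117     0.0117
  eq          0.5136     0.1144
  solve Keq expr → x = 0.005852; check Q = 0.04957
Then change container volume by factor 1.25 (V_new/V_old).
Step 3:
                   X          A
  init        0.4109    0.09149
  Δ                0          0
  eq          0.4109    0.09149
  solve Keq expr → x = 0; check Q = 0.04957

Direction: no net shift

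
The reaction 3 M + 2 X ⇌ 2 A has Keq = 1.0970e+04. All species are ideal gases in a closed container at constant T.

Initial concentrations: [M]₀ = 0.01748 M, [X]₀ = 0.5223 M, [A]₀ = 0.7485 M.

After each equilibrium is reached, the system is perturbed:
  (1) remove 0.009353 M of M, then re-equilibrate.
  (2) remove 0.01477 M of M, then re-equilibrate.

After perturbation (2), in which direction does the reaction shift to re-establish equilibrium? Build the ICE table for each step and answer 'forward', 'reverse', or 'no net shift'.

Q₀ = 3.8452e+05 vs Keq = 1.0970e+04 ⇒ Q>K, reverse
Step 1:
                    M           X           A
  Initial     0.01748      0.5223      0.7485
  Change      0.03678     0.02452    -0.02452
  Equil       0.05426      0.5468       0.724
  solve Keq expr → x = -0.01226; check Q = 1.0970e+04
Then remove 0.009353 M of M.
Step 2:
                    M           X           A
  Initial     0.04491      0.5468       0.724
  Change     0.008686     0.00579    -0.00579
  Equil        0.0536      0.5526      0.7182
  solve Keq expr → x = -0.002895; check Q = 1.0970e+04
Then remove 0.01477 M of M.
Step 3:
                    M           X           A
  Initial     0.03883      0.5526      0.7182
  Change      0.01373    0.009156   -0.009156
  Equil       0.05256      0.5618       0.709
  solve Keq expr → x = -0.004578; check Q = 1.0970e+04

Direction: reverse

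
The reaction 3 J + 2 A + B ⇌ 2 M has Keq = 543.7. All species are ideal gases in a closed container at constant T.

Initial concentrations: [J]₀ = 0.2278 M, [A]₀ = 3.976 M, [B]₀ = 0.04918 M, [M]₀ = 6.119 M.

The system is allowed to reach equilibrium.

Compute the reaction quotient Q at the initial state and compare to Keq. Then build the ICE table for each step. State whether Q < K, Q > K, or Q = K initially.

Q₀ = 4074; Q > K (proceeds reverse)

Q₀ = 4074 vs Keq = 543.7 ⇒ Q>K, reverse
Step 1:
                  J         A         B         M
  I          0.2278     3.976   0.04918     6.119
  C          0.1265   0.08434   0.04217  -0.08434
  E          0.3543      4.06   0.09135     6.035
  solve Keq expr → x = -0.04217; check Q = 543.7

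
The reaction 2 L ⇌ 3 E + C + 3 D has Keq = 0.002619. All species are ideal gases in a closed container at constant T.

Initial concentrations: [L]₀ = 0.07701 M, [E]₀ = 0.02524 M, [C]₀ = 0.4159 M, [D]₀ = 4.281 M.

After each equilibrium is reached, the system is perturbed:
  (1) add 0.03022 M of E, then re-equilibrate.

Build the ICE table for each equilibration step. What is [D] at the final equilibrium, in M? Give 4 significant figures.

[D]_eq = 4.236 M

Q₀ = 0.08847 vs Keq = 0.002619 ⇒ Q>K, reverse
Step 1:
                   L          E          C          D
  I          0.07701    0.02524     0.4159      4.281
  C          0.01109   -0.01663  -0.005543   -0.01663
  E           0.0881   0.008612     0.4104      4.264
  solve Keq expr → x = -0.005543; check Q = 0.002619
Then add 0.03022 M of E.
Step 2:
                   L          E          C          D
  I           0.0881    0.03883     0.4104      4.264
  C          0.01924   -0.02886  -0.009621   -0.02886
  E           0.1073    0.00997     0.4007      4.236
  solve Keq expr → x = -0.009621; check Q = 0.002619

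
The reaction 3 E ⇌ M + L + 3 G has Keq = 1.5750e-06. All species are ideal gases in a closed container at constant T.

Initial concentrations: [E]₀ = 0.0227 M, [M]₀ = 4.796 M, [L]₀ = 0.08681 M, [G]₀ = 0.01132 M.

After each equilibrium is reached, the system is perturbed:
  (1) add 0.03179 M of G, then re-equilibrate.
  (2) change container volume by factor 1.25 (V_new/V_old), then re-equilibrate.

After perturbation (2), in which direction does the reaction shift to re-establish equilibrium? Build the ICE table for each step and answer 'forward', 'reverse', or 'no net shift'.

Q₀ = 0.05163 vs Keq = 1.5750e-06 ⇒ Q>K, reverse
Step 1:
                  E         M         L         G
  Initial    0.0227     4.796   0.08681   0.01132
  Change    0.01079 -0.003597 -0.003597  -0.01079
  Equil     0.03349     4.792   0.08321 5.2938e-04
  solve Keq expr → x = -0.003597; check Q = 1.5750e-06
Then add 0.03179 M of G.
Step 2:
                  E         M         L         G
  Initial   0.03349     4.792   0.08321   0.03232
  Change    0.03125  -0.01042  -0.01042  -0.03125
  Equil     0.06474     4.782    0.0728  0.001071
  solve Keq expr → x = -0.01042; check Q = 1.5750e-06
Then change container volume by factor 1.25 (V_new/V_old).
Step 3:
                  E         M         L         G
  Initial   0.05179     3.826   0.05824 8.5660e-04
  Change  -1.3456e-04 4.4852e-05 4.4852e-05 1.3456e-04
  Equil     0.05166     3.826   0.05828 9.9115e-04
  solve Keq expr → x = 4.4852e-05; check Q = 1.5750e-06

Direction: forward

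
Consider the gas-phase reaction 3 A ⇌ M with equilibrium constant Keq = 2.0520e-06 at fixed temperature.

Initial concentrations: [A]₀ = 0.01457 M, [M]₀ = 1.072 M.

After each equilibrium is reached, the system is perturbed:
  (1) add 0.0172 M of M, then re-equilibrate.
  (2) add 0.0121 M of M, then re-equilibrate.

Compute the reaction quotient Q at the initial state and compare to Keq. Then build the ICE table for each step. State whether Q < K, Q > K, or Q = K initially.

Q₀ = 3.4659e+05 vs Keq = 2.0520e-06 ⇒ Q>K, reverse
Step 1:
                  A         M
  init      0.01457     1.072
  Δ           3.216    -1.072
  eq           3.23 6.9172e-05
  solve Keq expr → x = -1.072; check Q = 2.0520e-06
Then add 0.0172 M of M.
Step 2:
                  A         M
  init         3.23   0.01727
  Δ         0.05159   -0.0172
  eq          3.282 7.2539e-05
  solve Keq expr → x = -0.0172; check Q = 2.0520e-06
Then add 0.0121 M of M.
Step 3:
                  A         M
  init        3.282   0.01217
  Δ         0.03629   -0.0121
  eq          3.318 7.4973e-05
  solve Keq expr → x = -0.0121; check Q = 2.0520e-06

Q₀ = 3.4659e+05; Q > K (proceeds reverse)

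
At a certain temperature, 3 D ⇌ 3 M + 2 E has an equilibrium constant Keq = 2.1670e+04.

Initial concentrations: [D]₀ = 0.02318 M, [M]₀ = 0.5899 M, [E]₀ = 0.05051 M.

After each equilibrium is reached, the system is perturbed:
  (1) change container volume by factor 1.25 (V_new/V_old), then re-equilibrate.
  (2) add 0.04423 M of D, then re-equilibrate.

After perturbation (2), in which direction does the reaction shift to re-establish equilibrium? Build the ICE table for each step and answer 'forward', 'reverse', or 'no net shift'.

Q₀ = 42.05 vs Keq = 2.1670e+04 ⇒ Q<K, forward
Step 1:
                   D          M          E
  init       0.02318     0.5899    0.05051
  Δ         -0.01969    0.01969    0.01313
  eq        0.003485     0.6096    0.06364
  solve Keq expr → x = 0.006565; check Q = 2.1670e+04
Then change container volume by factor 1.25 (V_new/V_old).
Step 2:
                   D          M          E
  init      0.002788     0.4877    0.05091
  Δ       -3.7568e-04 3.7568e-04 2.5045e-04
  eq        0.002413     0.4881    0.05116
  solve Keq expr → x = 1.2523e-04; check Q = 2.1670e+04
Then add 0.04423 M of D.
Step 3:
                   D          M          E
  init       0.04664     0.4881    0.05116
  Δ         -0.04311    0.04311    0.02874
  eq        0.003534     0.5312     0.0799
  solve Keq expr → x = 0.01437; check Q = 2.1670e+04

Direction: forward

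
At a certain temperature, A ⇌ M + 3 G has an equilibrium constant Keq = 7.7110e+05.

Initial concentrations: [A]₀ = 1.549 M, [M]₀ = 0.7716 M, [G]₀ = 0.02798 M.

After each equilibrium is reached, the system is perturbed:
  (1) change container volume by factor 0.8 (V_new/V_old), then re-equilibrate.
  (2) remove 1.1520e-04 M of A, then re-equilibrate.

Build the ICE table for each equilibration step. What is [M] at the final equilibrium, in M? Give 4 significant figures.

[M]_eq = 2.9 M

Q₀ = 1.0911e-05 vs Keq = 7.7110e+05 ⇒ Q<K, forward
Step 1:
                    A           M           G
  init          1.549      0.7716     0.02798
  Δ            -1.549       1.549       4.646
  eq       3.0727e-04        2.32       4.674
  solve Keq expr → x = 1.549; check Q = 7.7110e+05
Then change container volume by factor 0.8 (V_new/V_old).
Step 2:
                    A           M           G
  init     3.8408e-04         2.9       5.843
  Δ        3.6556e-04 -3.6556e-04   -0.001097
  eq       7.4964e-04         2.9       5.841
  solve Keq expr → x = -3.6556e-04; check Q = 7.7110e+05
Then remove 1.1520e-04 M of A.
Step 3:
                    A           M           G
  init     6.3444e-04         2.9       5.841
  Δ        1.1504e-04 -1.1504e-04 -3.4511e-04
  eq       7.4948e-04         2.9       5.841
  solve Keq expr → x = -1.1504e-04; check Q = 7.7110e+05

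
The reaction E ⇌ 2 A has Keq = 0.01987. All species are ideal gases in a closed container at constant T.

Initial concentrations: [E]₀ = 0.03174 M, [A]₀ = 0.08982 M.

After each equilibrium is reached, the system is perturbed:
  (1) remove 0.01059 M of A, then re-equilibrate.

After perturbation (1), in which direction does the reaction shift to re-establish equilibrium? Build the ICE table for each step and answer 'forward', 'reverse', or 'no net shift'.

Direction: forward

Q₀ = 0.2542 vs Keq = 0.01987 ⇒ Q>K, reverse
Step 1:
                   E          A
  I          0.03174    0.08982
  C          0.02772   -0.05545
  E          0.05946    0.03437
  solve Keq expr → x = -0.02772; check Q = 0.01987
Then remove 0.01059 M of A.
Step 2:
                   E          A
  I          0.05946    0.02378
  C        -0.004615   0.009229
  E          0.05485    0.03301
  solve Keq expr → x = 0.004615; check Q = 0.01987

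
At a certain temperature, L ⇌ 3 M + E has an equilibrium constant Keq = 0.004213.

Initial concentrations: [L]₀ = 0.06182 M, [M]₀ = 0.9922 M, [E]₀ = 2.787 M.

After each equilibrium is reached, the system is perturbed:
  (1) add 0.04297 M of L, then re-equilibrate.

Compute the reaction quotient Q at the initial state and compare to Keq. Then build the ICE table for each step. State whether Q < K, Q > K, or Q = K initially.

Q₀ = 44.04; Q > K (proceeds reverse)

Q₀ = 44.04 vs Keq = 0.004213 ⇒ Q>K, reverse
Step 1:
                  L         M         E
  Initial   0.06182    0.9922     2.787
  Change     0.3023    -0.907   -0.3023
  Equil      0.3642   0.08515     2.485
  solve Keq expr → x = -0.3023; check Q = 0.004213
Then add 0.04297 M of L.
Step 2:
                  L         M         E
  Initial    0.4071   0.08515     2.485
  Change  -0.001046  0.003137  0.001046
  Equil      0.4061   0.08829     2.486
  solve Keq expr → x = 0.001046; check Q = 0.004213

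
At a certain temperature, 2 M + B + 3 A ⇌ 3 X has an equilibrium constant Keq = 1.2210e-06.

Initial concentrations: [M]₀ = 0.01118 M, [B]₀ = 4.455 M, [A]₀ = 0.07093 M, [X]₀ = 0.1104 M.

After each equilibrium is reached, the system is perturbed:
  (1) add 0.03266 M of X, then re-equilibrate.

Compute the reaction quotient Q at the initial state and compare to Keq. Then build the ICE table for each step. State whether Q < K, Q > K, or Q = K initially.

Q₀ = 6772; Q > K (proceeds reverse)

Q₀ = 6772 vs Keq = 1.2210e-06 ⇒ Q>K, reverse
Step 1:
                   M          B          A          X
  Initial    0.01118      4.455    0.07093     0.1104
  Change     0.07319     0.0366     0.1098    -0.1098
  Equil      0.08437      4.492     0.1807 6.1306e-04
  solve Keq expr → x = -0.0366; check Q = 1.2210e-06
Then add 0.03266 M of X.
Step 2:
                   M          B          A          X
  Initial    0.08437      4.492     0.1807    0.03327
  Change     0.02162    0.01081    0.03243   -0.03243
  Equil        0.106      4.502     0.2131 8.4252e-04
  solve Keq expr → x = -0.01081; check Q = 1.2210e-06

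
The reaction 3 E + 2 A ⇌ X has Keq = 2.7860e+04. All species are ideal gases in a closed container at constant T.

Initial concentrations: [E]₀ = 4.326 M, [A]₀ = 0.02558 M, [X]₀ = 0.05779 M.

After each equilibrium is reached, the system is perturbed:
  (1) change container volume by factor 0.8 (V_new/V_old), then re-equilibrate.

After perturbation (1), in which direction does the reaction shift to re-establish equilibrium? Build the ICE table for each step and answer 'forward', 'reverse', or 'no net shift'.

Q₀ = 1.091 vs Keq = 2.7860e+04 ⇒ Q<K, forward
Step 1:
                  E         A         X
  init        4.326   0.02558   0.05779
  Δ         -0.0381   -0.0254    0.0127
  eq          4.288 1.7915e-04   0.07049
  solve Keq expr → x = 0.0127; check Q = 2.7860e+04
Then change container volume by factor 0.8 (V_new/V_old).
Step 2:
                  E         A         X
  init         5.36 2.2393e-04   0.08811
  Δ       -1.2087e-04 -8.0578e-05 4.0289e-05
  eq           5.36 1.4335e-04   0.08815
  solve Keq expr → x = 4.0289e-05; check Q = 2.7860e+04

Direction: forward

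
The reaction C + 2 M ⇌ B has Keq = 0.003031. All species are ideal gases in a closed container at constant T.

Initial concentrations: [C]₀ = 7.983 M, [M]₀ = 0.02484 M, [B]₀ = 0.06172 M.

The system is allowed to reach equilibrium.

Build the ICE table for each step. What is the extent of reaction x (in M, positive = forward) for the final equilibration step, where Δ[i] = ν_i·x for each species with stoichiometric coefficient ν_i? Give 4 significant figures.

x = -0.06119 M

Q₀ = 12.53 vs Keq = 0.003031 ⇒ Q>K, reverse
Step 1:
                  C         M         B
  Initial     7.983   0.02484   0.06172
  Change    0.06119    0.1224  -0.06119
  Equil       8.044    0.1472 5.2847e-04
  solve Keq expr → x = -0.06119; check Q = 0.003031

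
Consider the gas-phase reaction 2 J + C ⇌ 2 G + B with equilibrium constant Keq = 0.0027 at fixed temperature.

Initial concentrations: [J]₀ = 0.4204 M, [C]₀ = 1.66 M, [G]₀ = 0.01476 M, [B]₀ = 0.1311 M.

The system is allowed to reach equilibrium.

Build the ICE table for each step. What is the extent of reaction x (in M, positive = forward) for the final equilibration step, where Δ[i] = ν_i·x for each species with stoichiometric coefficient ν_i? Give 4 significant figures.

x = 0.02403 M

Q₀ = 9.7351e-05 vs Keq = 0.0027 ⇒ Q<K, forward
Step 1:
                    J           C           G           B
  I            0.4204        1.66     0.01476      0.1311
  C          -0.04807    -0.02403     0.04807     0.02403
  E            0.3723       1.636     0.06283      0.1551
  solve Keq expr → x = 0.02403; check Q = 0.0027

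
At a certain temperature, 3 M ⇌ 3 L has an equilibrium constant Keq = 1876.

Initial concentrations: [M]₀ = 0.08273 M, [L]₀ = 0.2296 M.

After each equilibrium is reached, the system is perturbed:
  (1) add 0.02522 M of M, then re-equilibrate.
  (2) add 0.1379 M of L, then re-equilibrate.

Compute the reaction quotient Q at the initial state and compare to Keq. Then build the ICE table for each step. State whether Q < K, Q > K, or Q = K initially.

Q₀ = 21.38 vs Keq = 1876 ⇒ Q<K, forward
Step 1:
                   M          L
  init       0.08273     0.2296
  Δ         -0.05931    0.05931
  eq         0.02342     0.2889
  solve Keq expr → x = 0.01977; check Q = 1876
Then add 0.02522 M of M.
Step 2:
                   M          L
  init       0.04864     0.2889
  Δ         -0.02333    0.02333
  eq         0.02532     0.3122
  solve Keq expr → x = 0.007776; check Q = 1876
Then add 0.1379 M of L.
Step 3:
                   M          L
  init       0.02532     0.4501
  Δ          0.01034   -0.01034
  eq         0.03566     0.4398
  solve Keq expr → x = -0.003448; check Q = 1876

Q₀ = 21.38; Q < K (proceeds forward)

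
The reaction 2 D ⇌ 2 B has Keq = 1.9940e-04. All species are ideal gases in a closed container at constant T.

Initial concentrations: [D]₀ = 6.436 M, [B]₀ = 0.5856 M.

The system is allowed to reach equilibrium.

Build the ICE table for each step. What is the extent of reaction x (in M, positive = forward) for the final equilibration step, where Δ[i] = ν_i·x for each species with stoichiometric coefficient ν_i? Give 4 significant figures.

Q₀ = 0.008279 vs Keq = 1.9940e-04 ⇒ Q>K, reverse
Step 1:
                    D           B
  Initial       6.436      0.5856
  Change       0.4878     -0.4878
  Equil         6.924     0.09777
  solve Keq expr → x = -0.2439; check Q = 1.9940e-04

x = -0.2439 M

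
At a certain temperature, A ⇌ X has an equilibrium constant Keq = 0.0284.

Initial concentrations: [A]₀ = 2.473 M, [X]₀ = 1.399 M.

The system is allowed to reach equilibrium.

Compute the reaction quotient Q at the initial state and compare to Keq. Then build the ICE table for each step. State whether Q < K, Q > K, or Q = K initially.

Q₀ = 0.5657 vs Keq = 0.0284 ⇒ Q>K, reverse
Step 1:
                   A          X
  I            2.473      1.399
  C            1.292     -1.292
  E            3.765     0.1069
  solve Keq expr → x = -1.292; check Q = 0.0284

Q₀ = 0.5657; Q > K (proceeds reverse)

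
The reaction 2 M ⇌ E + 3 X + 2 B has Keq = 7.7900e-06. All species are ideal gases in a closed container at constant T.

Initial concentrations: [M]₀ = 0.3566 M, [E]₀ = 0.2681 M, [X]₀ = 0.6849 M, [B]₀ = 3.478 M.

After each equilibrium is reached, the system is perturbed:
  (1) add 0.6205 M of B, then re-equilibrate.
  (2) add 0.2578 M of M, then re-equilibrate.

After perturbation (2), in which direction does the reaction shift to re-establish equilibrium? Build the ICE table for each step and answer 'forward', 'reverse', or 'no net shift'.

Direction: forward

Q₀ = 8.194 vs Keq = 7.7900e-06 ⇒ Q>K, reverse
Step 1:
                  M         E         X         B
  init       0.3566    0.2681    0.6849     3.478
  Δ          0.4416   -0.2208   -0.6624   -0.4416
  eq         0.7982    0.0473   0.02249     3.036
  solve Keq expr → x = -0.2208; check Q = 7.7900e-06
Then add 0.6205 M of B.
Step 2:
                  M         E         X         B
  init       0.7982    0.0473   0.02249     3.657
  Δ        0.001648 -8.2408e-04 -0.002472 -0.001648
  eq         0.7999   0.04647   0.02002     3.655
  solve Keq expr → x = -8.2408e-04; check Q = 7.7900e-06
Then add 0.2578 M of M.
Step 3:
                  M         E         X         B
  init        1.058   0.04647   0.02002     3.655
  Δ       -0.002555  0.001277  0.003832  0.002555
  eq          1.055   0.04775   0.02385     3.658
  solve Keq expr → x = 0.001277; check Q = 7.7900e-06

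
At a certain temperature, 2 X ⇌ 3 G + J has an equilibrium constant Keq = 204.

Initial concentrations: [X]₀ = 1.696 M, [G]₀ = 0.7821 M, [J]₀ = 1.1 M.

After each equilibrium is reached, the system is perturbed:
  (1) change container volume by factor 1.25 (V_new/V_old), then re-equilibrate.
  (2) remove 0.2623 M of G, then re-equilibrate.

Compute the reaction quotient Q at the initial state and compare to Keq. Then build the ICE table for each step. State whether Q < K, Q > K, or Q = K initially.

Q₀ = 0.1829 vs Keq = 204 ⇒ Q<K, forward
Step 1:
                  X         G         J
  I           1.696    0.7821       1.1
  C          -1.284     1.926    0.6421
  E          0.4119     2.708     1.742
  solve Keq expr → x = 0.6421; check Q = 204
Then change container volume by factor 1.25 (V_new/V_old).
Step 2:
                  X         G         J
  I          0.3295     2.167     1.394
  C        -0.04971   0.07457   0.02486
  E          0.2798     2.241     1.419
  solve Keq expr → x = 0.02486; check Q = 204
Then remove 0.2623 M of G.
Step 3:
                  X         G         J
  I          0.2798     1.979     1.419
  C        -0.03642   0.05464   0.01821
  E          0.2434     2.034     1.437
  solve Keq expr → x = 0.01821; check Q = 204

Q₀ = 0.1829; Q < K (proceeds forward)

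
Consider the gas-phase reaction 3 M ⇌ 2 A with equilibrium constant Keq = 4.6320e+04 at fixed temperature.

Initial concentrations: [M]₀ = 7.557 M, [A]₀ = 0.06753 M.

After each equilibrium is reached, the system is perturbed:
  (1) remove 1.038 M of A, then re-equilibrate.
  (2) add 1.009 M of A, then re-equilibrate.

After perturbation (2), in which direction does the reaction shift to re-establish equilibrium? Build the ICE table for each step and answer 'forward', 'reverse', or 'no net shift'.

Direction: reverse

Q₀ = 1.0567e-05 vs Keq = 4.6320e+04 ⇒ Q<K, forward
Step 1:
                   M          A
  init         7.557    0.06753
  Δ           -7.475      4.983
  eq         0.08197      5.051
  solve Keq expr → x = 2.492; check Q = 4.6320e+04
Then remove 1.038 M of A.
Step 2:
                   M          A
  init       0.08197      4.013
  Δ         -0.01157    0.00771
  eq         0.07041      4.021
  solve Keq expr → x = 0.003855; check Q = 4.6320e+04
Then add 1.009 M of A.
Step 3:
                   M          A
  init       0.07041       5.03
  Δ          0.01125  -0.007502
  eq         0.08166      5.022
  solve Keq expr → x = -0.003751; check Q = 4.6320e+04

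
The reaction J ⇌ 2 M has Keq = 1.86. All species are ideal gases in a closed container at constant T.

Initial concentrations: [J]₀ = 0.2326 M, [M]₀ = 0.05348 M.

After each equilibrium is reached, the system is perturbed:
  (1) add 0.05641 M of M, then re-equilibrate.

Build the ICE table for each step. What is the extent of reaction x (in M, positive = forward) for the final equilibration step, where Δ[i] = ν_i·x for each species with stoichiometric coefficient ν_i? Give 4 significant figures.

x = -0.0128 M

Q₀ = 0.0123 vs Keq = 1.86 ⇒ Q<K, forward
Step 1:
                  J         M
  Initial    0.2326   0.05348
  Change    -0.1587    0.3173
  Equil     0.07393    0.3708
  solve Keq expr → x = 0.1587; check Q = 1.86
Then add 0.05641 M of M.
Step 2:
                  J         M
  Initial   0.07393    0.4272
  Change     0.0128  -0.02559
  Equil     0.08673    0.4016
  solve Keq expr → x = -0.0128; check Q = 1.86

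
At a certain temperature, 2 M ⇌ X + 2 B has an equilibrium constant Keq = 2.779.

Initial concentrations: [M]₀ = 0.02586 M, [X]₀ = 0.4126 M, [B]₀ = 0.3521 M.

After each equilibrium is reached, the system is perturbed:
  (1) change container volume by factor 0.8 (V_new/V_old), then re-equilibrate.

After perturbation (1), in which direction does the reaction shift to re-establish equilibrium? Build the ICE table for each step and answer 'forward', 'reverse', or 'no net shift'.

Direction: reverse

Q₀ = 76.49 vs Keq = 2.779 ⇒ Q>K, reverse
Step 1:
                  M         X         B
  I         0.02586    0.4126    0.3521
  C         0.07566  -0.03783  -0.07566
  E          0.1015    0.3748    0.2764
  solve Keq expr → x = -0.03783; check Q = 2.779
Then change container volume by factor 0.8 (V_new/V_old).
Step 2:
                  M         X         B
  I          0.1269    0.4685    0.3456
  C         0.01009 -0.005046  -0.01009
  E           0.137    0.4634    0.3355
  solve Keq expr → x = -0.005046; check Q = 2.779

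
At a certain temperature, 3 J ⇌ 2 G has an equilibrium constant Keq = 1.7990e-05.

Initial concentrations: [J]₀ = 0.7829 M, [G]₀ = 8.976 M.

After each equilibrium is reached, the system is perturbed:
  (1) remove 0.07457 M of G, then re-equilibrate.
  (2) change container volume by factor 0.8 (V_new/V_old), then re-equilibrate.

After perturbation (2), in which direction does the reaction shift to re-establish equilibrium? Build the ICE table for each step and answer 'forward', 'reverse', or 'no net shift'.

Direction: forward

Q₀ = 167.9 vs Keq = 1.7990e-05 ⇒ Q>K, reverse
Step 1:
                  J         G
  Initial    0.7829     8.976
  Change      13.13    -8.756
  Equil       13.92    0.2202
  solve Keq expr → x = -4.378; check Q = 1.7990e-05
Then remove 0.07457 M of G.
Step 2:
                  J         G
  Initial     13.92    0.1456
  Change     -0.108   0.07201
  Equil       13.81    0.2176
  solve Keq expr → x = 0.03601; check Q = 1.7990e-05
Then change container volume by factor 0.8 (V_new/V_old).
Step 3:
                  J         G
  Initial     17.26    0.2721
  Change   -0.04633   0.03089
  Equil       17.21    0.3029
  solve Keq expr → x = 0.01544; check Q = 1.7990e-05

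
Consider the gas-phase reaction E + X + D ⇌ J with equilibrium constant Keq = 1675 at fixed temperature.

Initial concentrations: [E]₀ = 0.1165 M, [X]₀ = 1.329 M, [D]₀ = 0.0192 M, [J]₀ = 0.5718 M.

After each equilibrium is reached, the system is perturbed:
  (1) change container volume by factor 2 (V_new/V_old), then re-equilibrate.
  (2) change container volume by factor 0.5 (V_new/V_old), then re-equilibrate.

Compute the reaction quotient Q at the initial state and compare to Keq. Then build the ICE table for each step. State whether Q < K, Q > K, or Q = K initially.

Q₀ = 192.3; Q < K (proceeds forward)

Q₀ = 192.3 vs Keq = 1675 ⇒ Q<K, forward
Step 1:
                   E          X          D          J
  Initial     0.1165      1.329     0.0192     0.5718
  Change    -0.01652   -0.01652   -0.01652    0.01652
  Equil      0.09998      1.312   0.002677     0.5883
  solve Keq expr → x = 0.01652; check Q = 1675
Then change container volume by factor 2 (V_new/V_old).
Step 2:
                   E          X          D          J
  Initial    0.04999     0.6562   0.001338     0.2942
  Change    0.003571   0.003571   0.003571  -0.003571
  Equil      0.05356     0.6598   0.004909     0.2906
  solve Keq expr → x = -0.003571; check Q = 1675
Then change container volume by factor 0.5 (V_new/V_old).
Step 3:
                   E          X          D          J
  Initial     0.1071       1.32   0.009818     0.5812
  Change   -0.007142  -0.007142  -0.007142   0.007142
  Equil      0.09998      1.312   0.002677     0.5883
  solve Keq expr → x = 0.007142; check Q = 1675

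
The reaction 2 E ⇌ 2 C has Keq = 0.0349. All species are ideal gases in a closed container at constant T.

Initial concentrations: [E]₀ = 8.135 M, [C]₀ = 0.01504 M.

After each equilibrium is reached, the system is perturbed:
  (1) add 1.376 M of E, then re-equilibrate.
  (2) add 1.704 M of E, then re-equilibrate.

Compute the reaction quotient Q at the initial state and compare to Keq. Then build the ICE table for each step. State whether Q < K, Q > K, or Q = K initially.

Q₀ = 3.4181e-06 vs Keq = 0.0349 ⇒ Q<K, forward
Step 1:
                   E          C
  I            8.135    0.01504
  C           -1.268      1.268
  E            6.867      1.283
  solve Keq expr → x = 0.6339; check Q = 0.0349
Then add 1.376 M of E.
Step 2:
                   E          C
  I            8.243      1.283
  C          -0.2166     0.2166
  E            8.027      1.499
  solve Keq expr → x = 0.1083; check Q = 0.0349
Then add 1.704 M of E.
Step 3:
                   E          C
  I            9.731      1.499
  C          -0.2682     0.2682
  E            9.462      1.768
  solve Keq expr → x = 0.1341; check Q = 0.0349

Q₀ = 3.4181e-06; Q < K (proceeds forward)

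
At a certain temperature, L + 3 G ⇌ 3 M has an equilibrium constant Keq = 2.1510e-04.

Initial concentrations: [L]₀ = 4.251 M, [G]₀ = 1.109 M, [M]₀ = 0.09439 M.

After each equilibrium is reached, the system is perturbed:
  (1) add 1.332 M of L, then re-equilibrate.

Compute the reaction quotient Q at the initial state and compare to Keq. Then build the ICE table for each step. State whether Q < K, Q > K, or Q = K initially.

Q₀ = 1.4504e-04; Q < K (proceeds forward)

Q₀ = 1.4504e-04 vs Keq = 2.1510e-04 ⇒ Q<K, forward
Step 1:
                    L           G           M
  Initial       4.251       1.109     0.09439
  Change    -0.004016    -0.01205     0.01205
  Equil         4.247       1.097      0.1064
  solve Keq expr → x = 0.004016; check Q = 2.1510e-04
Then add 1.332 M of L.
Step 2:
                    L           G           M
  Initial       5.579       1.097      0.1064
  Change    -0.003047    -0.00914     0.00914
  Equil         5.576       1.088      0.1156
  solve Keq expr → x = 0.003047; check Q = 2.1510e-04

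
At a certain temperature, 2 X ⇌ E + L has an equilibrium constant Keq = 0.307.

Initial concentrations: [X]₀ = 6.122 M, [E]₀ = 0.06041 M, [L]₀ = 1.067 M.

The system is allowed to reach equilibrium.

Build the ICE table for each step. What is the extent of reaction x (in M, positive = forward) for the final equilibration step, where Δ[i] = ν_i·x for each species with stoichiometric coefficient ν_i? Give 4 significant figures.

Q₀ = 0.00172 vs Keq = 0.307 ⇒ Q<K, forward
Step 1:
                  X         E         L
  Initial     6.122   0.06041     1.067
  Change     -2.746     1.373     1.373
  Equil       3.376     1.434      2.44
  solve Keq expr → x = 1.373; check Q = 0.307

x = 1.373 M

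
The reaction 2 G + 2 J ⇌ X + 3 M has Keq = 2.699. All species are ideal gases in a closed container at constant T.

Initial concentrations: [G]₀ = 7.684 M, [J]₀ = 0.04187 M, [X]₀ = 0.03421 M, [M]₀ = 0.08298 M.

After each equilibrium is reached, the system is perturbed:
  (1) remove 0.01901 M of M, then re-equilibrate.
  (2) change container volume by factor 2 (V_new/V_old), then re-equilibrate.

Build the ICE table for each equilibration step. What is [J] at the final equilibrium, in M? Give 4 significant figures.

[J]_eq = 4.1434e-04 M

Q₀ = 1.8884e-04 vs Keq = 2.699 ⇒ Q<K, forward
Step 1:
                  G         J         X         M
  init        7.684   0.04187   0.03421   0.08298
  Δ        -0.04085  -0.04085   0.02043   0.06128
  eq          7.643   0.00102   0.05464    0.1443
  solve Keq expr → x = 0.02043; check Q = 2.699
Then remove 0.01901 M of M.
Step 2:
                  G         J         X         M
  init        7.643   0.00102   0.05464    0.1252
  Δ       -1.9123e-04 -1.9123e-04 9.5614e-05 2.8684e-04
  eq          7.643 8.2867e-04   0.05473    0.1255
  solve Keq expr → x = 9.5614e-05; check Q = 2.699
Then change container volume by factor 2 (V_new/V_old).
Step 3:
                  G         J         X         M
  init        3.821 4.1434e-04   0.02737   0.06277
  Δ               0         0         0         0
  eq          3.821 4.1434e-04   0.02737   0.06277
  solve Keq expr → x = 0; check Q = 2.699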